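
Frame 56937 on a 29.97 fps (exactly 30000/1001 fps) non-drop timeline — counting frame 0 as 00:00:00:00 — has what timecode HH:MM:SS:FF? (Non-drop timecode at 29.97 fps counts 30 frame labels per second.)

56937 ÷ 30 = 1897 full seconds, remainder 27 frames.
1897 s = 0 h 31 min 37 s.
Timecode: 00:31:37:27.

00:31:37:27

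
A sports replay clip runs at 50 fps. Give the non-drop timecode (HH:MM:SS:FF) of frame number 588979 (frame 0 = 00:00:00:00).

03:16:19:29

588979 ÷ 50 = 11779 full seconds, remainder 29 frames.
11779 s = 3 h 16 min 19 s.
Timecode: 03:16:19:29.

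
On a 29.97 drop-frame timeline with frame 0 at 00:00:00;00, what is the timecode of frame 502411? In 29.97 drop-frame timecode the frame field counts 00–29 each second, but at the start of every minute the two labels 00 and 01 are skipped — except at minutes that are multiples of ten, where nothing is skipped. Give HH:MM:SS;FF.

Ten DF minutes hold 17982 frames, so frame 502411 lies in block 27 (frames 485514–503495) with 16897 frames into that block.
The block's first minute is 1800 frames and the rest 1798 each; 16897 frames reaches minute 9, so 27 × 18 + 9 × 2 = 504 labels have been skipped so far.
Adding those back, label number 502411 + 504 = 502915 at 30 labels/s is 16763 s + 25 f = 4 h 39 min 23 s frame 25, i.e. 04:39:23;25.

04:39:23;25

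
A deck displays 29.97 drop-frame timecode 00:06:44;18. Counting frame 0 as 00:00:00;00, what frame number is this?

As if non-drop at 30 labels/s: (0 × 3600 + 6 × 60 + 44) × 30 + 18 = 12138.
Minute boundaries passed: 6; those not divisible by 10: 6 − 0 = 6; dropped labels = 2 × 6 = 12.
Actual frame index = 12138 − 12 = 12126.

12126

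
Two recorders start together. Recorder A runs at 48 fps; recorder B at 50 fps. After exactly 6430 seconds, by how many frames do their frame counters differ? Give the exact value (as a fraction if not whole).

A emits 48 × 6430 = 308640 frames; B emits 50 × 6430 = 321500.
Difference = 12860 frames; B is ahead of A.

12860 frames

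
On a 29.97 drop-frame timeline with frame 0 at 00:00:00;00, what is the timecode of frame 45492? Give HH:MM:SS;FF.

Each 10-minute DF block holds 10 × 60 × 30 − 9 × 2 = 17982 frames. 45492 ÷ 17982 → 2 full blocks, remainder 9528.
Within the partial block the first minute is 1800 frames and each further minute 1798, so 5 further minute boundaries passed. Total skipped labels = 18 × 2 + 2 × 5 = 46.
Non-drop label index = 45492 + 46 = 45538; at 30 labels/s that is 00:25:17:28, i.e. DF 00:25:17;28.

00:25:17;28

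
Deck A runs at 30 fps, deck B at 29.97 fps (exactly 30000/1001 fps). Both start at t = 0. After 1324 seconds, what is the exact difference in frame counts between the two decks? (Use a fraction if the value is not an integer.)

39720/1001 frames

A emits 30 × 1324 = 39720 frames; B emits 30000/1001 × 1324 = 39720000/1001.
Difference = 39720/1001 frames (≈ 39.6803); B is behind A.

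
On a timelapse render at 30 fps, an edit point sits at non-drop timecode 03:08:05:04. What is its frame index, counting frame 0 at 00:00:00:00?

Total seconds to the label: (3 × 3600 + 8 × 60 + 5) = 11285.
Frame index = 11285 × 30 + 4 = 338554.

frame 338554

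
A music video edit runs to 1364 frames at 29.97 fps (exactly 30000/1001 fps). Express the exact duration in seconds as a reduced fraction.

341341/7500 seconds

Running time = 1364 ÷ (30000/1001) = 1364 × 1001/30000 = 341341/7500 s.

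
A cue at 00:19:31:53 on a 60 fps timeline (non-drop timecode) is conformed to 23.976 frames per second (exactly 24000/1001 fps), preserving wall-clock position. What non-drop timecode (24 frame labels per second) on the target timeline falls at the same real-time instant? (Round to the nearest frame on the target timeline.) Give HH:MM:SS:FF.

00:19:30:17

Source frame index: (0×3600 + 19×60 + 31) × 60 + 53 = 70313.
Real time: 70313 / (60) = 70313/60 s.
Target frame: (70313/60) × (24000/1001) = 28125200/1001 ≈ 28097.103 → 28097.
At 24 labels/s: frame 28097 → 00:19:30:17.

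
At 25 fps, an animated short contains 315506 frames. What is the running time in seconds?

Running time = 315506 / (25) = 12620.24 s.

12620.24 seconds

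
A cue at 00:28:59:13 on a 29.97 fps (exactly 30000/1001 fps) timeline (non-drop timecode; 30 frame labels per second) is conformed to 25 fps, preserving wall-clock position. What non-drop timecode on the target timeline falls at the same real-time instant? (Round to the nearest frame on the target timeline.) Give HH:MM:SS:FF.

00:29:01:04

Source frame index: (0×3600 + 28×60 + 59) × 30 + 13 = 52183.
Real time: 52183 / (30000/1001) = 52235183/30000 s.
Target frame: (52235183/30000) × (25) = 52235183/1200 ≈ 43529.319 → 43529.
At 25 labels/s: frame 43529 → 00:29:01:04.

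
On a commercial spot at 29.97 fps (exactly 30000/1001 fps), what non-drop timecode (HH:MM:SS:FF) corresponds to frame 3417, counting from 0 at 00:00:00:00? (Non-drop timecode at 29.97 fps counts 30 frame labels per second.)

3417 ÷ 30 = 113 full seconds, remainder 27 frames.
113 s = 0 h 1 min 53 s.
Timecode: 00:01:53:27.

00:01:53:27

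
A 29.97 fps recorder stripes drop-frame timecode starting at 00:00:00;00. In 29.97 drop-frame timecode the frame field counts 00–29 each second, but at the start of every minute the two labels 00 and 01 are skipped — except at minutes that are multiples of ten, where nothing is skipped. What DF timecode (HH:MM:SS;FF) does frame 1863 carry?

00:01:02;05

Ten DF minutes hold 17982 frames, so frame 1863 lies in block 0 (frames 0–17981) with 1863 frames into that block.
The block's first minute is 1800 frames and the rest 1798 each; 1863 frames reaches minute 1, so 0 × 18 + 1 × 2 = 2 labels have been skipped so far.
Adding those back, label number 1863 + 2 = 1865 at 30 labels/s is 62 s + 5 f = 0 h 1 min 2 s frame 5, i.e. 00:01:02;05.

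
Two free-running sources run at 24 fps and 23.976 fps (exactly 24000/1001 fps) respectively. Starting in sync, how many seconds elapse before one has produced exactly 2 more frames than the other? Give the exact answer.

The gap grows by |24000/1001 − 24| = 24/1001 frames per second.
Time for a 2-frame gap: 2 ÷ (24/1001) = 1001/12 s.

1001/12 seconds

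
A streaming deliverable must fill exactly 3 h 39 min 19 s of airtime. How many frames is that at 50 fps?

3 h 39 min 19 s = 13159 s.
Frames = 13159 × 50 = 657950.

657950 frames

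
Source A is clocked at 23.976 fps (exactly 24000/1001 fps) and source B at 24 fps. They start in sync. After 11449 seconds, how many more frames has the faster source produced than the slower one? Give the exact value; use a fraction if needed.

A emits 24000/1001 × 11449 = 274776000/1001 frames; B emits 24 × 11449 = 274776.
Difference = 274776/1001 frames (≈ 274.5015); B is ahead of A.

274776/1001 frames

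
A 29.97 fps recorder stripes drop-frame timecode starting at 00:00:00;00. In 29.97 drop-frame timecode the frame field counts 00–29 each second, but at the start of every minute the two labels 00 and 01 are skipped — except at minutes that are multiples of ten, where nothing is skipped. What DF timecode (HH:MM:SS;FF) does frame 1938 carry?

00:01:04;20

Ten DF minutes hold 17982 frames, so frame 1938 lies in block 0 (frames 0–17981) with 1938 frames into that block.
The block's first minute is 1800 frames and the rest 1798 each; 1938 frames reaches minute 1, so 0 × 18 + 1 × 2 = 2 labels have been skipped so far.
Adding those back, label number 1938 + 2 = 1940 at 30 labels/s is 64 s + 20 f = 0 h 1 min 4 s frame 20, i.e. 00:01:04;20.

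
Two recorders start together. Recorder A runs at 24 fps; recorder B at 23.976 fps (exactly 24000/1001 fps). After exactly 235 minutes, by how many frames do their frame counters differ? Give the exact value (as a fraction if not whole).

235 min = 14100 s.
A emits 24 × 14100 = 338400 frames; B emits 24000/1001 × 14100 = 338400000/1001.
Difference = 338400/1001 frames (≈ 338.0619); B is behind A.

338400/1001 frames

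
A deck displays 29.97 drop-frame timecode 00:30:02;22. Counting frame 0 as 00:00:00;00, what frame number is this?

54028

As if non-drop at 30 labels/s: (0 × 3600 + 30 × 60 + 2) × 30 + 22 = 54082.
Minute boundaries passed: 30; those not divisible by 10: 30 − 3 = 27; dropped labels = 2 × 27 = 54.
Actual frame index = 54082 − 54 = 54028.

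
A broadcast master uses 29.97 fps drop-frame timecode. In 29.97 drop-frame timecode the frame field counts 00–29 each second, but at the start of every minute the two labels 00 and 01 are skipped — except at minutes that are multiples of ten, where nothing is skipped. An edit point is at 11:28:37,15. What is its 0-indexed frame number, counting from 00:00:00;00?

1238285

Complete 10-minute blocks: 68, each 17982 frames → 1222776.
Remaining 8 whole minutes in the current block: 1800 + 7 × 1798 = 14386 frames.
Within the current minute: 37 × 30 + 15 − 2 = 1123 (labels ;00/;01 skipped at this minute). Total = 1222776 + 14386 + 1123 = 1238285.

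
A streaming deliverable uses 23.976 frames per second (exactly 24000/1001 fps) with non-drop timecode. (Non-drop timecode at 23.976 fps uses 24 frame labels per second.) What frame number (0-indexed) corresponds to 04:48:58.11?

Total seconds to the label: (4 × 3600 + 48 × 60 + 58) = 17338.
Frame index = 17338 × 24 + 11 = 416123.

416123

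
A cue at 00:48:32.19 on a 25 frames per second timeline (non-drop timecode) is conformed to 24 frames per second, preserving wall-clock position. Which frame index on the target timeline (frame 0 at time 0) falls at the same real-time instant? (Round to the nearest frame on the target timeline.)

frame 69906

Source frame index: (0×3600 + 48×60 + 32) × 25 + 19 = 72819.
Real time: 72819 / (25) = 72819/25 s.
Target frame: (72819/25) × (24) = 1747656/25 ≈ 69906.240 → 69906.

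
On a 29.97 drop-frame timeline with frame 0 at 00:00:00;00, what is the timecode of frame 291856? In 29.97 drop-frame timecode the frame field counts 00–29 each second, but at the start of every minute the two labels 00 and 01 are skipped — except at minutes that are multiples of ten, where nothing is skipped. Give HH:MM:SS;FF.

02:42:18;08

Each 10-minute DF block holds 10 × 60 × 30 − 9 × 2 = 17982 frames. 291856 ÷ 17982 → 16 full blocks, remainder 4144.
Within the partial block the first minute is 1800 frames and each further minute 1798, so 2 further minute boundaries passed. Total skipped labels = 18 × 16 + 2 × 2 = 292.
Non-drop label index = 291856 + 292 = 292148; at 30 labels/s that is 02:42:18:08, i.e. DF 02:42:18;08.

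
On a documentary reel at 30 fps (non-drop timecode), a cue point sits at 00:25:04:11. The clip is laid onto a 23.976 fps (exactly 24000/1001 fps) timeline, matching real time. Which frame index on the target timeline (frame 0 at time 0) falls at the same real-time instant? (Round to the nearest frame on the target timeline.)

frame 36069

Source frame index: (0×3600 + 25×60 + 4) × 30 + 11 = 45131.
Real time: 45131 / (30) = 45131/30 s.
Target frame: (45131/30) × (24000/1001) = 36104800/1001 ≈ 36068.731 → 36069.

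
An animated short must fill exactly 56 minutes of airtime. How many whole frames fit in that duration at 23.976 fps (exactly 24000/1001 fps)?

56 min = 3360 s.
Frames = 3360 × 24000/1001 = 11520000/143 ≈ 80559.4406.
Complete frames: 80559.

80559 frames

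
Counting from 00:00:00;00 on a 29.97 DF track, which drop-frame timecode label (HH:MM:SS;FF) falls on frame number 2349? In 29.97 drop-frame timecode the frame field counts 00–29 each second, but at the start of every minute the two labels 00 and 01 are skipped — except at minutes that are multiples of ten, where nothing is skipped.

Each 10-minute DF block holds 10 × 60 × 30 − 9 × 2 = 17982 frames. 2349 ÷ 17982 → 0 full blocks, remainder 2349.
Within the partial block the first minute is 1800 frames and each further minute 1798, so 1 further minute boundary passed. Total skipped labels = 18 × 0 + 2 × 1 = 2.
Non-drop label index = 2349 + 2 = 2351; at 30 labels/s that is 00:01:18:11, i.e. DF 00:01:18;11.

00:01:18;11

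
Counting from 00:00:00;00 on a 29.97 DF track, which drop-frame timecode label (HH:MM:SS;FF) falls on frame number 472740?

04:22:53;22

Each 10-minute DF block holds 10 × 60 × 30 − 9 × 2 = 17982 frames. 472740 ÷ 17982 → 26 full blocks, remainder 5208.
Within the partial block the first minute is 1800 frames and each further minute 1798, so 2 further minute boundaries passed. Total skipped labels = 18 × 26 + 2 × 2 = 472.
Non-drop label index = 472740 + 472 = 473212; at 30 labels/s that is 04:22:53:22, i.e. DF 04:22:53;22.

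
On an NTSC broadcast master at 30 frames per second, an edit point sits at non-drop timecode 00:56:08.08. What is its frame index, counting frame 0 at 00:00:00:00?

Total seconds to the label: (0 × 3600 + 56 × 60 + 8) = 3368.
Frame index = 3368 × 30 + 8 = 101048.

101048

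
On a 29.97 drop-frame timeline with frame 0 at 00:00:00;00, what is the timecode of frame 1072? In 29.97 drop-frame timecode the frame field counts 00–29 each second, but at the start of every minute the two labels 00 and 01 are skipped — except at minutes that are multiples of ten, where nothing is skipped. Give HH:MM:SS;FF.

Ten DF minutes hold 17982 frames, so frame 1072 lies in block 0 (frames 0–17981) with 1072 frames into that block.
The block's first minute is 1800 frames and the rest 1798 each; 1072 frames reaches minute 0, so 0 × 18 + 0 × 2 = 0 labels have been skipped so far.
Adding those back, label number 1072 + 0 = 1072 at 30 labels/s is 35 s + 22 f = 0 h 0 min 35 s frame 22, i.e. 00:00:35;22.

00:00:35;22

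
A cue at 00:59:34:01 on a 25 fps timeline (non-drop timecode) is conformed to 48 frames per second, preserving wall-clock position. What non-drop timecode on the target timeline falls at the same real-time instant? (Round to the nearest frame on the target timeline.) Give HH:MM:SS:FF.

Source frame index: (0×3600 + 59×60 + 34) × 25 + 1 = 89351.
Real time: 89351 / (25) = 89351/25 s.
Target frame: (89351/25) × (48) = 4288848/25 ≈ 171553.920 → 171554.
At 48 labels/s: frame 171554 → 00:59:34:02.

00:59:34:02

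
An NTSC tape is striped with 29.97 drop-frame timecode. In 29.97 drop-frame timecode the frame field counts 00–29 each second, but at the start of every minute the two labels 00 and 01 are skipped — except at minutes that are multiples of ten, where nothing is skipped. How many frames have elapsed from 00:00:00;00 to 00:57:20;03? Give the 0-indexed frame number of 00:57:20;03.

103099

As if non-drop at 30 labels/s: (0 × 3600 + 57 × 60 + 20) × 30 + 3 = 103203.
Minute boundaries passed: 57; those not divisible by 10: 57 − 5 = 52; dropped labels = 2 × 52 = 104.
Actual frame index = 103203 − 104 = 103099.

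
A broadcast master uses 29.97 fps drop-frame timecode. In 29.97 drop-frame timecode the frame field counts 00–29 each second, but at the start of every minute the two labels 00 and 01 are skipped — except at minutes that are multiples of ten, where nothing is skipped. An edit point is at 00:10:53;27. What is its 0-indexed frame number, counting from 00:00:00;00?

Complete 10-minute blocks: 1, each 17982 frames → 17982.
Remaining 0 whole minutes in the current block: 0 frames.
Within the current minute: 53 × 30 + 27 = 1617. Total = 17982 + 0 + 1617 = 19599.

19599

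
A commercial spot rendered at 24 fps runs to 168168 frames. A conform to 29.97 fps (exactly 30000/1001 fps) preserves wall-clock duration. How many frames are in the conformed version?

Target frames = source frames × (target rate / source rate) = 168168 × (30000/1001)/(24) = 168168 × 1250/1001 = 210000.

210000 frames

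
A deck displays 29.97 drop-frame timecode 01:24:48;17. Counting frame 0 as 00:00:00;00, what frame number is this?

152505

As if non-drop at 30 labels/s: (1 × 3600 + 24 × 60 + 48) × 30 + 17 = 152657.
Minute boundaries passed: 84; those not divisible by 10: 84 − 8 = 76; dropped labels = 2 × 76 = 152.
Actual frame index = 152657 − 152 = 152505.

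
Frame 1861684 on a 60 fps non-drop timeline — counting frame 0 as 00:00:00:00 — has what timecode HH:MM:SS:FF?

08:37:08:04

1861684 ÷ 60 = 31028 full seconds, remainder 4 frames.
31028 s = 8 h 37 min 8 s.
Timecode: 08:37:08:04.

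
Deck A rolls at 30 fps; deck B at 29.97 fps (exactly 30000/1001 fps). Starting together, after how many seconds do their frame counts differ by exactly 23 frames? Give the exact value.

The gap grows by |30000/1001 − 30| = 30/1001 frames per second.
Time for a 23-frame gap: 23 ÷ (30/1001) = 23023/30 s.

23023/30 seconds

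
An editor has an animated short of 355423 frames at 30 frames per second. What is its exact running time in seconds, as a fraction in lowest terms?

355423/30 seconds

Running time = 355423 ÷ (30) = 355423 × 1/30 = 355423/30 s.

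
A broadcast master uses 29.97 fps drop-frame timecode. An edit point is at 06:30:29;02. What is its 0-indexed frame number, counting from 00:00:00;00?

Complete 10-minute blocks: 39, each 17982 frames → 701298.
Remaining 0 whole minutes in the current block: 0 frames.
Within the current minute: 29 × 30 + 2 = 872. Total = 701298 + 0 + 872 = 702170.

702170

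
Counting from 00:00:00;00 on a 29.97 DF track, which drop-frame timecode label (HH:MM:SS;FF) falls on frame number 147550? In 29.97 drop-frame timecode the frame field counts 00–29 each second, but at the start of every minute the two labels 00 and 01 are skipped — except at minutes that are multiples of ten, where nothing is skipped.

Each 10-minute DF block holds 10 × 60 × 30 − 9 × 2 = 17982 frames. 147550 ÷ 17982 → 8 full blocks, remainder 3694.
Within the partial block the first minute is 1800 frames and each further minute 1798, so 2 further minute boundaries passed. Total skipped labels = 18 × 8 + 2 × 2 = 148.
Non-drop label index = 147550 + 148 = 147698; at 30 labels/s that is 01:22:03:08, i.e. DF 01:22:03;08.

01:22:03;08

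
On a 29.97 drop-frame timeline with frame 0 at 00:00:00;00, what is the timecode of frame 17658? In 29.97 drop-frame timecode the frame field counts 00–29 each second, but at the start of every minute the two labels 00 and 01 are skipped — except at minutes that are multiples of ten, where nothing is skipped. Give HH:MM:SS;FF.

00:09:49;06

Each 10-minute DF block holds 10 × 60 × 30 − 9 × 2 = 17982 frames. 17658 ÷ 17982 → 0 full blocks, remainder 17658.
Within the partial block the first minute is 1800 frames and each further minute 1798, so 9 further minute boundaries passed. Total skipped labels = 18 × 0 + 2 × 9 = 18.
Non-drop label index = 17658 + 18 = 17676; at 30 labels/s that is 00:09:49:06, i.e. DF 00:09:49;06.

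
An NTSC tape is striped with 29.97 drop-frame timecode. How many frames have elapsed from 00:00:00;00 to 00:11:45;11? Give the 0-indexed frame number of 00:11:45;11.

Complete 10-minute blocks: 1, each 17982 frames → 17982.
Remaining 1 whole minute in the current block: 1800 + 0 × 1798 = 1800 frames.
Within the current minute: 45 × 30 + 11 − 2 = 1359 (labels ;00/;01 skipped at this minute). Total = 17982 + 1800 + 1359 = 21141.

21141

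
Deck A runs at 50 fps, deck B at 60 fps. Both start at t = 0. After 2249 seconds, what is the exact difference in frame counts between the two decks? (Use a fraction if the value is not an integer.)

22490 frames

A emits 50 × 2249 = 112450 frames; B emits 60 × 2249 = 134940.
Difference = 22490 frames; B is ahead of A.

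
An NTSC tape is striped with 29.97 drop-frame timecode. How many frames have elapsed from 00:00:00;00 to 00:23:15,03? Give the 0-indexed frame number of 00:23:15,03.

41811

As if non-drop at 30 labels/s: (0 × 3600 + 23 × 60 + 15) × 30 + 3 = 41853.
Minute boundaries passed: 23; those not divisible by 10: 23 − 2 = 21; dropped labels = 2 × 21 = 42.
Actual frame index = 41853 − 42 = 41811.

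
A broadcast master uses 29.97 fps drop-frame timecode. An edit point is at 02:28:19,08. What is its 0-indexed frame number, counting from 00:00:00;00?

266710

Complete 10-minute blocks: 14, each 17982 frames → 251748.
Remaining 8 whole minutes in the current block: 1800 + 7 × 1798 = 14386 frames.
Within the current minute: 19 × 30 + 8 − 2 = 576 (labels ;00/;01 skipped at this minute). Total = 251748 + 14386 + 576 = 266710.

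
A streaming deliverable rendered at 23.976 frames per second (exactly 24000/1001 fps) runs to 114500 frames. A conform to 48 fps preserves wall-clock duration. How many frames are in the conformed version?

Target frames = source frames × (target rate / source rate) = 114500 × (48)/(24000/1001) = 114500 × 1001/500 = 229229.

229229 frames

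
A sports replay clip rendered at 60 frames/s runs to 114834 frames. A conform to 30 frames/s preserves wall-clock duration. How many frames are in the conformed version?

Target frames = source frames × (target rate / source rate) = 114834 × (30)/(60) = 114834 × 1/2 = 57417.

57417 frames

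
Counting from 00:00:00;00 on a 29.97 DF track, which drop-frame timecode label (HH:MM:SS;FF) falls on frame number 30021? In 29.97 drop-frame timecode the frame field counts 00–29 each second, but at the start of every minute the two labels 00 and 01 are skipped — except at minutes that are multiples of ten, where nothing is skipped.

00:16:41;21

Ten DF minutes hold 17982 frames, so frame 30021 lies in block 1 (frames 17982–35963) with 12039 frames into that block.
The block's first minute is 1800 frames and the rest 1798 each; 12039 frames reaches minute 6, so 1 × 18 + 6 × 2 = 30 labels have been skipped so far.
Adding those back, label number 30021 + 30 = 30051 at 30 labels/s is 1001 s + 21 f = 0 h 16 min 41 s frame 21, i.e. 00:16:41;21.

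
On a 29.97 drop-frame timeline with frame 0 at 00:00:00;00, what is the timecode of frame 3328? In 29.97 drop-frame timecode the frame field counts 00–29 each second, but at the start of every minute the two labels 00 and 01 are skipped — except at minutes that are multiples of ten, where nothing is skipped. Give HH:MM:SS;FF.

Ten DF minutes hold 17982 frames, so frame 3328 lies in block 0 (frames 0–17981) with 3328 frames into that block.
The block's first minute is 1800 frames and the rest 1798 each; 3328 frames reaches minute 1, so 0 × 18 + 1 × 2 = 2 labels have been skipped so far.
Adding those back, label number 3328 + 2 = 3330 at 30 labels/s is 111 s + 0 f = 0 h 1 min 51 s frame 0, i.e. 00:01:51;00.

00:01:51;00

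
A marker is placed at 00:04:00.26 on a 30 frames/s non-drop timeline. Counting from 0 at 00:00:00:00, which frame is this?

Total seconds to the label: (0 × 3600 + 4 × 60 + 0) = 240.
Frame index = 240 × 30 + 26 = 7226.

frame 7226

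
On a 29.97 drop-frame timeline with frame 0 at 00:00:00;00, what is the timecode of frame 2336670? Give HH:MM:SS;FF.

Ten DF minutes hold 17982 frames, so frame 2336670 lies in block 129 (frames 2319678–2337659) with 16992 frames into that block.
The block's first minute is 1800 frames and the rest 1798 each; 16992 frames reaches minute 9, so 129 × 18 + 9 × 2 = 2340 labels have been skipped so far.
Adding those back, label number 2336670 + 2340 = 2339010 at 30 labels/s is 77967 s + 0 f = 21 h 39 min 27 s frame 0, i.e. 21:39:27;00.

21:39:27;00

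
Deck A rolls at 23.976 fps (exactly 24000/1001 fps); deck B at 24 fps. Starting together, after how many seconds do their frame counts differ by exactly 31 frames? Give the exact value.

31031/24 seconds

The gap grows by |24 − 24000/1001| = 24/1001 frames per second.
Time for a 31-frame gap: 31 ÷ (24/1001) = 31031/24 s.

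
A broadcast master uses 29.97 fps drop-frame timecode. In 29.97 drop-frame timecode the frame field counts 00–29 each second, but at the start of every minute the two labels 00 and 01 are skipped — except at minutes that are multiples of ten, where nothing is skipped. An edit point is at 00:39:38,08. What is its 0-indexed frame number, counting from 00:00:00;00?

71276

Complete 10-minute blocks: 3, each 17982 frames → 53946.
Remaining 9 whole minutes in the current block: 1800 + 8 × 1798 = 16184 frames.
Within the current minute: 38 × 30 + 8 − 2 = 1146 (labels ;00/;01 skipped at this minute). Total = 53946 + 16184 + 1146 = 71276.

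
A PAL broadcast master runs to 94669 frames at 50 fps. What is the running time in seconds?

Running time = 94669 / (50) = 1893.38 s.

1893.38 seconds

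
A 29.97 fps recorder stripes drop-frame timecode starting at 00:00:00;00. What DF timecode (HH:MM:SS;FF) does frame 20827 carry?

00:11:34;27

Each 10-minute DF block holds 10 × 60 × 30 − 9 × 2 = 17982 frames. 20827 ÷ 17982 → 1 full block, remainder 2845.
Within the partial block the first minute is 1800 frames and each further minute 1798, so 1 further minute boundary passed. Total skipped labels = 18 × 1 + 2 × 1 = 20.
Non-drop label index = 20827 + 20 = 20847; at 30 labels/s that is 00:11:34:27, i.e. DF 00:11:34;27.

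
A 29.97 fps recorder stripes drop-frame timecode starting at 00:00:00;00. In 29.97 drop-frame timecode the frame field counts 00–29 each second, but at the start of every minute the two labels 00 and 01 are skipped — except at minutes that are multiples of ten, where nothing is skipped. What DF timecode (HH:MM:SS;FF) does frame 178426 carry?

01:39:13;16

Ten DF minutes hold 17982 frames, so frame 178426 lies in block 9 (frames 161838–179819) with 16588 frames into that block.
The block's first minute is 1800 frames and the rest 1798 each; 16588 frames reaches minute 9, so 9 × 18 + 9 × 2 = 180 labels have been skipped so far.
Adding those back, label number 178426 + 180 = 178606 at 30 labels/s is 5953 s + 16 f = 1 h 39 min 13 s frame 16, i.e. 01:39:13;16.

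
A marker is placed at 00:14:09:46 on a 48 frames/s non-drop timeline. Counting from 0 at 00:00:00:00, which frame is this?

frame 40798

Total seconds to the label: (0 × 3600 + 14 × 60 + 9) = 849.
Frame index = 849 × 48 + 46 = 40798.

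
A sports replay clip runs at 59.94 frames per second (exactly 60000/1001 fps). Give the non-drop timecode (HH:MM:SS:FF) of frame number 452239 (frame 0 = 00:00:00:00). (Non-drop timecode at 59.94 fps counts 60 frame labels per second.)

02:05:37:19

452239 ÷ 60 = 7537 full seconds, remainder 19 frames.
7537 s = 2 h 5 min 37 s.
Timecode: 02:05:37:19.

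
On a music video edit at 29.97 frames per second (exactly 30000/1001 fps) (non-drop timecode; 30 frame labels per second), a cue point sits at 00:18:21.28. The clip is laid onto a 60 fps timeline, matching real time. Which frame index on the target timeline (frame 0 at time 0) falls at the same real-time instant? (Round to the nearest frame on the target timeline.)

frame 66182

Source frame index: (0×3600 + 18×60 + 21) × 30 + 28 = 33058.
Real time: 33058 / (30000/1001) = 16545529/15000 s.
Target frame: (16545529/15000) × (60) = 16545529/250 ≈ 66182.116 → 66182.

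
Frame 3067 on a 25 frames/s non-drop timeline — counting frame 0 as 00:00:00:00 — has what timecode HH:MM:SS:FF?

00:02:02:17

3067 ÷ 25 = 122 full seconds, remainder 17 frames.
122 s = 0 h 2 min 2 s.
Timecode: 00:02:02:17.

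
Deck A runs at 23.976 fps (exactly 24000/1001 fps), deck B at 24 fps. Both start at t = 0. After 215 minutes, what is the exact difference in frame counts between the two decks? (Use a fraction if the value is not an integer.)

309600/1001 frames

215 min = 12900 s.
A emits 24000/1001 × 12900 = 309600000/1001 frames; B emits 24 × 12900 = 309600.
Difference = 309600/1001 frames (≈ 309.2907); B is ahead of A.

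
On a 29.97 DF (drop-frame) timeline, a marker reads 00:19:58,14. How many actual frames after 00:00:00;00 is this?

Complete 10-minute blocks: 1, each 17982 frames → 17982.
Remaining 9 whole minutes in the current block: 1800 + 8 × 1798 = 16184 frames.
Within the current minute: 58 × 30 + 14 − 2 = 1752 (labels ;00/;01 skipped at this minute). Total = 17982 + 16184 + 1752 = 35918.

35918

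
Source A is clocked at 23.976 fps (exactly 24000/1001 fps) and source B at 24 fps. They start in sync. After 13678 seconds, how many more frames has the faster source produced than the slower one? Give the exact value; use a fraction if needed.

46896/143 frames

A emits 24000/1001 × 13678 = 46896000/143 frames; B emits 24 × 13678 = 328272.
Difference = 46896/143 frames (≈ 327.9441); B is ahead of A.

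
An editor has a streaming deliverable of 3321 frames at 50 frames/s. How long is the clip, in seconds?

66.42 seconds

Running time = 3321 / (50) = 66.42 s.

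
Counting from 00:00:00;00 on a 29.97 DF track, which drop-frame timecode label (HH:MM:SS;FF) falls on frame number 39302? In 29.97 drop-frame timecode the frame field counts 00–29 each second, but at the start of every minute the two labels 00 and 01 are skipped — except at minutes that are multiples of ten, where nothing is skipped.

Each 10-minute DF block holds 10 × 60 × 30 − 9 × 2 = 17982 frames. 39302 ÷ 17982 → 2 full blocks, remainder 3338.
Within the partial block the first minute is 1800 frames and each further minute 1798, so 1 further minute boundary passed. Total skipped labels = 18 × 2 + 2 × 1 = 38.
Non-drop label index = 39302 + 38 = 39340; at 30 labels/s that is 00:21:51:10, i.e. DF 00:21:51;10.

00:21:51;10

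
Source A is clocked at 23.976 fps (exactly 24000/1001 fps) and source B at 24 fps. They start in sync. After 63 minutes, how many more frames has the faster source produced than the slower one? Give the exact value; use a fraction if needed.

12960/143 frames

63 min = 3780 s.
A emits 24000/1001 × 3780 = 12960000/143 frames; B emits 24 × 3780 = 90720.
Difference = 12960/143 frames (≈ 90.6294); B is ahead of A.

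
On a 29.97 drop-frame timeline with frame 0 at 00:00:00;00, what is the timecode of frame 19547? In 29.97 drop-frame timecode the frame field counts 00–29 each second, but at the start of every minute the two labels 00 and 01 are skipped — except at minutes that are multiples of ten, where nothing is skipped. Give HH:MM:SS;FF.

00:10:52;05

Each 10-minute DF block holds 10 × 60 × 30 − 9 × 2 = 17982 frames. 19547 ÷ 17982 → 1 full block, remainder 1565.
Within the partial block the first minute is 1800 frames and each further minute 1798, so 0 further minute boundaries passed. Total skipped labels = 18 × 1 + 2 × 0 = 18.
Non-drop label index = 19547 + 18 = 19565; at 30 labels/s that is 00:10:52:05, i.e. DF 00:10:52;05.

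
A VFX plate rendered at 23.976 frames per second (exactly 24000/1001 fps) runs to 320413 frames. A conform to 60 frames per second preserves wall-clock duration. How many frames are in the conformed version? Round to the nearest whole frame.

801834 frames

Frames at target rate = 320413 × (60) / (24000/1001) = 320733413/400 ≈ 801833.532.
Nearest whole frame: 801834.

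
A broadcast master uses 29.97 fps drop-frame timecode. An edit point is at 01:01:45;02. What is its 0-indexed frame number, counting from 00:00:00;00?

Complete 10-minute blocks: 6, each 17982 frames → 107892.
Remaining 1 whole minute in the current block: 1800 + 0 × 1798 = 1800 frames.
Within the current minute: 45 × 30 + 2 − 2 = 1350 (labels ;00/;01 skipped at this minute). Total = 107892 + 1800 + 1350 = 111042.

111042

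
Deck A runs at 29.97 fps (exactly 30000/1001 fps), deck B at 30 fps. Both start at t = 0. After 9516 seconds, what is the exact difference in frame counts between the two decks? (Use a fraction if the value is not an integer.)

A emits 30000/1001 × 9516 = 21960000/77 frames; B emits 30 × 9516 = 285480.
Difference = 21960/77 frames (≈ 285.1948); B is ahead of A.

21960/77 frames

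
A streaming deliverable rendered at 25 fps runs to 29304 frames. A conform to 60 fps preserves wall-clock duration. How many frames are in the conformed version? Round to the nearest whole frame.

Frames at target rate = 29304 × (60) / (25) = 351648/5 ≈ 70329.600.
Nearest whole frame: 70330.

70330 frames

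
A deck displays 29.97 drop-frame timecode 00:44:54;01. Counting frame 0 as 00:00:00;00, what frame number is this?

Complete 10-minute blocks: 4, each 17982 frames → 71928.
Remaining 4 whole minutes in the current block: 1800 + 3 × 1798 = 7194 frames.
Within the current minute: 54 × 30 + 1 − 2 = 1619 (labels ;00/;01 skipped at this minute). Total = 71928 + 7194 + 1619 = 80741.

80741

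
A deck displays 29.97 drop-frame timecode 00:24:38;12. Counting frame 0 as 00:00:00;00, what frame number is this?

44308

Complete 10-minute blocks: 2, each 17982 frames → 35964.
Remaining 4 whole minutes in the current block: 1800 + 3 × 1798 = 7194 frames.
Within the current minute: 38 × 30 + 12 − 2 = 1150 (labels ;00/;01 skipped at this minute). Total = 35964 + 7194 + 1150 = 44308.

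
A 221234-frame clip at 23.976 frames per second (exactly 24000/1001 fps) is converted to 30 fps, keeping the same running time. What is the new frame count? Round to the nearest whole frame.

Frames at target rate = 221234 × (30) / (24000/1001) = 110727617/400 ≈ 276819.042.
Nearest whole frame: 276819.

276819 frames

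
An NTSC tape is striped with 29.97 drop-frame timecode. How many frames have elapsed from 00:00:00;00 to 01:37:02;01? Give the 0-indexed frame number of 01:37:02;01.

174485

Complete 10-minute blocks: 9, each 17982 frames → 161838.
Remaining 7 whole minutes in the current block: 1800 + 6 × 1798 = 12588 frames.
Within the current minute: 2 × 30 + 1 − 2 = 59 (labels ;00/;01 skipped at this minute). Total = 161838 + 12588 + 59 = 174485.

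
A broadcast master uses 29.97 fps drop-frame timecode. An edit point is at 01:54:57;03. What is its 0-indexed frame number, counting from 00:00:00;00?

206707

As if non-drop at 30 labels/s: (1 × 3600 + 54 × 60 + 57) × 30 + 3 = 206913.
Minute boundaries passed: 114; those not divisible by 10: 114 − 11 = 103; dropped labels = 2 × 103 = 206.
Actual frame index = 206913 − 206 = 206707.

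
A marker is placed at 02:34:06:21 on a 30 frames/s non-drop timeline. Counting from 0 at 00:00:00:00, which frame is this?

277401

Total seconds to the label: (2 × 3600 + 34 × 60 + 6) = 9246.
Frame index = 9246 × 30 + 21 = 277401.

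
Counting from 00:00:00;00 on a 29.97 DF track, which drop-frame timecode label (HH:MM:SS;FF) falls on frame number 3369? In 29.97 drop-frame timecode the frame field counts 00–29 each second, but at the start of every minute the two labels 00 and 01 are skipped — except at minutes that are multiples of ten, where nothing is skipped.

00:01:52;11

Ten DF minutes hold 17982 frames, so frame 3369 lies in block 0 (frames 0–17981) with 3369 frames into that block.
The block's first minute is 1800 frames and the rest 1798 each; 3369 frames reaches minute 1, so 0 × 18 + 1 × 2 = 2 labels have been skipped so far.
Adding those back, label number 3369 + 2 = 3371 at 30 labels/s is 112 s + 11 f = 0 h 1 min 52 s frame 11, i.e. 00:01:52;11.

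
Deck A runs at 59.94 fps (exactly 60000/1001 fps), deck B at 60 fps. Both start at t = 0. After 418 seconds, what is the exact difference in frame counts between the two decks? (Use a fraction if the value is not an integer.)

A emits 60000/1001 × 418 = 2280000/91 frames; B emits 60 × 418 = 25080.
Difference = 2280/91 frames (≈ 25.0549); B is ahead of A.

2280/91 frames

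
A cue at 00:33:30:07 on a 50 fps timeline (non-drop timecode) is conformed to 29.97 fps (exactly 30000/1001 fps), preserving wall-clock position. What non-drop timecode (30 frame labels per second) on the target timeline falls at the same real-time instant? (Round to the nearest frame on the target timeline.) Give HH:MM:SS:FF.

00:33:28:04

Source frame index: (0×3600 + 33×60 + 30) × 50 + 7 = 100507.
Real time: 100507 / (50) = 100507/50 s.
Target frame: (100507/50) × (30000/1001) = 5482200/91 ≈ 60243.956 → 60244.
At 30 labels/s: frame 60244 → 00:33:28:04.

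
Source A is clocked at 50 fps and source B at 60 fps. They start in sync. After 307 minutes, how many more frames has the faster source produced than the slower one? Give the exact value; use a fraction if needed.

184200 frames

307 min = 18420 s.
A emits 50 × 18420 = 921000 frames; B emits 60 × 18420 = 1105200.
Difference = 184200 frames; B is ahead of A.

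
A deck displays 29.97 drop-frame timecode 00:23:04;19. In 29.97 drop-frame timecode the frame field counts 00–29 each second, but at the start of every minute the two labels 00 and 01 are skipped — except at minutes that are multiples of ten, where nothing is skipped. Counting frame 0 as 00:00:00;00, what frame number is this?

Complete 10-minute blocks: 2, each 17982 frames → 35964.
Remaining 3 whole minutes in the current block: 1800 + 2 × 1798 = 5396 frames.
Within the current minute: 4 × 30 + 19 − 2 = 137 (labels ;00/;01 skipped at this minute). Total = 35964 + 5396 + 137 = 41497.

41497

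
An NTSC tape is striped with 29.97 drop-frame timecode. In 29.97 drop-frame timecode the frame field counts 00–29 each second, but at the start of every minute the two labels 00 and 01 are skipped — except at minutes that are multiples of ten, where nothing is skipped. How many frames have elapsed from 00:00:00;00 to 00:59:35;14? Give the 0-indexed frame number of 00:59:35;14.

Complete 10-minute blocks: 5, each 17982 frames → 89910.
Remaining 9 whole minutes in the current block: 1800 + 8 × 1798 = 16184 frames.
Within the current minute: 35 × 30 + 14 − 2 = 1062 (labels ;00/;01 skipped at this minute). Total = 89910 + 16184 + 1062 = 107156.

107156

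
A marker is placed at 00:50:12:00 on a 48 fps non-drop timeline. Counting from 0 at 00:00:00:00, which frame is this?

144576

Total seconds to the label: (0 × 3600 + 50 × 60 + 12) = 3012.
Frame index = 3012 × 48 + 0 = 144576.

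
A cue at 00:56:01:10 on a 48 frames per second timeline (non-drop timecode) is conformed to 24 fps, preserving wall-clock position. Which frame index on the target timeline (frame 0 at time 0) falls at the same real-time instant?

frame 80669

Source frame index: (0×3600 + 56×60 + 1) × 48 + 10 = 161338.
Real time: 161338 / (48) = 80669/24 s.
Target frame: (80669/24) × (24) = 80669.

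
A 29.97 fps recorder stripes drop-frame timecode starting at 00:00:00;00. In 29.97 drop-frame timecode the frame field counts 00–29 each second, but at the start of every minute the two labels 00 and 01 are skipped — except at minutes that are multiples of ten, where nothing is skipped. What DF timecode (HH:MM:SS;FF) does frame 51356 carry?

Ten DF minutes hold 17982 frames, so frame 51356 lies in block 2 (frames 35964–53945) with 15392 frames into that block.
The block's first minute is 1800 frames and the rest 1798 each; 15392 frames reaches minute 8, so 2 × 18 + 8 × 2 = 52 labels have been skipped so far.
Adding those back, label number 51356 + 52 = 51408 at 30 labels/s is 1713 s + 18 f = 0 h 28 min 33 s frame 18, i.e. 00:28:33;18.

00:28:33;18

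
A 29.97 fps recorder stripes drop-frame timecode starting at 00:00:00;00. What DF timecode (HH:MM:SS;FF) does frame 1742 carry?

00:00:58;02

Ten DF minutes hold 17982 frames, so frame 1742 lies in block 0 (frames 0–17981) with 1742 frames into that block.
The block's first minute is 1800 frames and the rest 1798 each; 1742 frames reaches minute 0, so 0 × 18 + 0 × 2 = 0 labels have been skipped so far.
Adding those back, label number 1742 + 0 = 1742 at 30 labels/s is 58 s + 2 f = 0 h 0 min 58 s frame 2, i.e. 00:00:58;02.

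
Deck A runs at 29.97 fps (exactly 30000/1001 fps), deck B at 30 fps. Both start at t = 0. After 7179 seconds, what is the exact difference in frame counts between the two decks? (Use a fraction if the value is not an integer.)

215370/1001 frames

A emits 30000/1001 × 7179 = 215370000/1001 frames; B emits 30 × 7179 = 215370.
Difference = 215370/1001 frames (≈ 215.1548); B is ahead of A.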